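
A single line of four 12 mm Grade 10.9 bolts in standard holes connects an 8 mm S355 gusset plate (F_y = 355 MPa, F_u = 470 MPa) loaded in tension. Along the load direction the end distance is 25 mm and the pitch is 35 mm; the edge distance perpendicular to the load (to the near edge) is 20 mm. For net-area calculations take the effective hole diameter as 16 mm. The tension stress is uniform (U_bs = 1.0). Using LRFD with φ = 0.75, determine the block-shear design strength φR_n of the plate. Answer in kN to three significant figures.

Shear plane L_v = 25 + 3·35 = 130 mm; A_gv = 130 × 8 = 1040 mm².
A_nv = (130 − 3.5·16) × 8 = 592 mm².
A_nt = (20 − 0.5·16) × 8 = 96 mm².
0.6 F_u A_nv = 166.9 kN; 0.6 F_y A_gv = 221.5 kN → shear rupture governs the shear term.
R_n = 166.9 + 1.0 × 470 × 96 / 1000 = 212.1 kN.
Design strength φR_n = 0.75 × 212.1 = 159 kN.

159 kN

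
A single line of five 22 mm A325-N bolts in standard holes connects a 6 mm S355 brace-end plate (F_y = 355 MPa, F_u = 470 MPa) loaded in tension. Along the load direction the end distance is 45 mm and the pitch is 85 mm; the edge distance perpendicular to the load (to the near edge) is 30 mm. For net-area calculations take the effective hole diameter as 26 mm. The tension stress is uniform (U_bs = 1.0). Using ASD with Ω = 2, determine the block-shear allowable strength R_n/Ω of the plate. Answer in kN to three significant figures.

Shear plane L_v = 45 + 4·85 = 385 mm; A_gv = 385 × 6 = 2310 mm².
A_nv = (385 − 4.5·26) × 6 = 1608 mm².
A_nt = (30 − 0.5·26) × 6 = 102 mm².
0.6 F_u A_nv = 453.5 kN; 0.6 F_y A_gv = 492 kN → shear rupture governs the shear term.
R_n = 453.5 + 1.0 × 470 × 102 / 1000 = 501.4 kN.
Allowable strength R_n/Ω = 501.4 / 2 = 251 kN.

251 kN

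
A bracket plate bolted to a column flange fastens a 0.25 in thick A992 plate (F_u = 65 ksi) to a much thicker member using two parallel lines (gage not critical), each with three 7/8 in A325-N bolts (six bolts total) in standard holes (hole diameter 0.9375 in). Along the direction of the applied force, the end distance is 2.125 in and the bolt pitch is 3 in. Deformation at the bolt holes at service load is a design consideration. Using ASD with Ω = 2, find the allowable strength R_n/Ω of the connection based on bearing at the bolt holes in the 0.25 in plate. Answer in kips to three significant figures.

Per bolt r_n = 1.2 l_c t F_u ≤ 2.4 d t F_u; upper limit = 2.4 × 0.875 × 0.25 × 65 = 34.12 kips.
Edge bolt: l_c = 2.125 − 0.9375/2 = 1.656 in → 1.2 × 1.656 × 0.25 × 65 = 32.3 → r_n = 32.3 kips.
Interior bolts: l_c = 3 − 0.9375 = 2.062 in → 1.2 × 2.062 × 0.25 × 65 = 40.22 → r_n = 34.12 kips.
R_n = 2 × 32.3 + 4 × 34.12 = 201.1 kips.
Allowable strength R_n/Ω = 201.1 / 2 = 101 kips.

101 kips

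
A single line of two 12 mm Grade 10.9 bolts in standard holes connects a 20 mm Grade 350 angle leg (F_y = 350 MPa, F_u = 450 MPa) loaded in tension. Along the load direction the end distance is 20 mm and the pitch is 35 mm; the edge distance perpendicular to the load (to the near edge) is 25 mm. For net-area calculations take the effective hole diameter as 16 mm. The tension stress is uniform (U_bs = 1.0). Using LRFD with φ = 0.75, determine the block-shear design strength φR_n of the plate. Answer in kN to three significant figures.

Shear plane L_v = 20 + 1·35 = 55 mm; A_gv = 55 × 20 = 1100 mm².
A_nv = (55 − 1.5·16) × 20 = 620 mm².
A_nt = (25 − 0.5·16) × 20 = 340 mm².
0.6 F_u A_nv = 167.4 kN; 0.6 F_y A_gv = 231 kN → shear rupture governs the shear term.
R_n = 167.4 + 1.0 × 450 × 340 / 1000 = 320.4 kN.
Design strength φR_n = 0.75 × 320.4 = 240 kN.

240 kN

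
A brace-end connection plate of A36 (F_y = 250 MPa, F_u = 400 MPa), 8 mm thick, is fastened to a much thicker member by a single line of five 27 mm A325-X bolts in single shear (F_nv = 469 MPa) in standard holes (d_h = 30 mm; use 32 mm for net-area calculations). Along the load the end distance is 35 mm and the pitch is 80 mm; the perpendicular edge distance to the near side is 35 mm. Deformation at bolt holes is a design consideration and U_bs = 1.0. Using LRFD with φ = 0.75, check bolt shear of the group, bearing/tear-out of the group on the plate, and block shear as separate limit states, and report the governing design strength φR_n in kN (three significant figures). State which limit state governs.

Bolt shear: A_b = π·27²/4 = 572.6 mm²; R_n = 469 × 572.6 × 5 × 1 / 1000 = 1343 kN → 0.75 × 1343 = 1010 kN.
Bearing: edge l_c = 20, r_n = 76.8 kN; interior l_c = 50, r_n = 192 kN; R_n = 76.8 + 4·192 = 844.8 kN → 634 kN.
Block shear: A_gv = 2840, A_nv = 1688, A_nt = 152 mm²; R_n = min(0.6F_uA_nv, 0.6F_yA_gv) + U_bs·F_u·A_nt = 465.9 kN → 349 kN.
Block shear governs: 349 kN.

349 kN (block shear governs)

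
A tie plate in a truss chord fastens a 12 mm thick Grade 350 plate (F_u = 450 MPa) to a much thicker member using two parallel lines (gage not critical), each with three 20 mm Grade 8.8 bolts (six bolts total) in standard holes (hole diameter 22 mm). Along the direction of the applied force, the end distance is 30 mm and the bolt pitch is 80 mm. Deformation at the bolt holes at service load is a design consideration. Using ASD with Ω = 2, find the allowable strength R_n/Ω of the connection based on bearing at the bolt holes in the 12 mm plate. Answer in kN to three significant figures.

Per bolt r_n = 1.2 l_c t F_u ≤ 2.4 d t F_u; upper limit = 2.4 × 20 × 12 × 450 / 1000 = 259.2 kN.
Edge bolt: l_c = 30 − 22/2 = 19 mm → 1.2 × 19 × 12 × 450 / 1000 = 123.1 → r_n = 123.1 kN.
Interior bolts: l_c = 80 − 22 = 58 mm → 1.2 × 58 × 12 × 450 / 1000 = 375.8 → r_n = 259.2 kN.
R_n = 2 × 123.1 + 4 × 259.2 = 1283 kN.
Allowable strength R_n/Ω = 1283 / 2 = 642 kN.

642 kN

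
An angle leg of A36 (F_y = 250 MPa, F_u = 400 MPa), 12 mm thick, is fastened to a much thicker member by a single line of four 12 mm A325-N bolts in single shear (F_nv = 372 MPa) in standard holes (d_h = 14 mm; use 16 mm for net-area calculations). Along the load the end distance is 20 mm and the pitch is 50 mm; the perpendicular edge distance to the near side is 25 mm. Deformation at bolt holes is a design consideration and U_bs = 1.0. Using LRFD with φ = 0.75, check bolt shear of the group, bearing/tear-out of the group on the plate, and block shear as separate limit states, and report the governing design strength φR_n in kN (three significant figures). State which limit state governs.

Bolt shear: A_b = π·12²/4 = 113.1 mm²; R_n = 372 × 113.1 × 4 × 1 / 1000 = 168.3 kN → 0.75 × 168.3 = 126 kN.
Bearing: edge l_c = 13, r_n = 74.88 kN; interior l_c = 36, r_n = 138.2 kN; R_n = 74.88 + 3·138.2 = 489.6 kN → 367 kN.
Block shear: A_gv = 2040, A_nv = 1368, A_nt = 204 mm²; R_n = min(0.6F_uA_nv, 0.6F_yA_gv) + U_bs·F_u·A_nt = 387.6 kN → 291 kN.
Bolt shear governs: 126 kN.

126 kN (bolt shear governs)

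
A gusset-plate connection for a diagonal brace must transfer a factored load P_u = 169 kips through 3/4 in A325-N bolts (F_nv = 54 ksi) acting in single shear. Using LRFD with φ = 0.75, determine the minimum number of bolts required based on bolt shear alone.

10 bolts

A_b = π·0.75²/4 = 0.4418 in².
Per-bolt design strength φR_n = 0.75 × 54 × 0.4418 × 1 = 17.89 kips.
n ≥ 169 / 17.89 = 9.445 → use 10 bolts.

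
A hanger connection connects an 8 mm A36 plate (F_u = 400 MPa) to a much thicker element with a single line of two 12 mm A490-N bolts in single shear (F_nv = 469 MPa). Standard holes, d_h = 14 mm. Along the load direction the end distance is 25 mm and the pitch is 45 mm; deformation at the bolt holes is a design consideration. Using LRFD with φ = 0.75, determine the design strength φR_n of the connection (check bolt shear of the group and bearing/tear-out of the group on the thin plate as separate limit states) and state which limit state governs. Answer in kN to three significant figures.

79.6 kN (bolt shear governs)

Bolt shear: A_b = π·12²/4 = 113.1 mm²; R_n = 469 × 113.1 × 2 × 1 / 1000 = 106.1 kN → 0.75 × 106.1 = 79.6 kN.
Bearing (1.2 l_c t F_u ≤ 2.4 d t F_u): upper limit = 2.4·12·8·400 / 1000 = 92.16 kN.
  Edge l_c = 25 − 14/2 = 18 → r_n = 69.12 kN; interior l_c = 45 − 14 = 31 → r_n = 92.16 kN.
  R_n,bearing = 1·69.12 + 1·92.16 = 161.3 kN → 0.75 × 161.3 = 121 kN.
Bolt shear governs: 79.6 kN.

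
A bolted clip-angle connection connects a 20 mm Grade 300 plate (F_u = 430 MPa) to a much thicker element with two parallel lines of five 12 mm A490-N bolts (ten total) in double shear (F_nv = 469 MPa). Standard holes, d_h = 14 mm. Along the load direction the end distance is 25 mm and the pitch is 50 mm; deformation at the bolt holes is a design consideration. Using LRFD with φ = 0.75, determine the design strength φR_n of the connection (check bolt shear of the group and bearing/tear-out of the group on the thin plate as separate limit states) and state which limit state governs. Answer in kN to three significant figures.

796 kN (bolt shear governs)

Bolt shear: A_b = π·12²/4 = 113.1 mm²; R_n = 469 × 113.1 × 10 × 2 / 1000 = 1061 kN → 0.75 × 1061 = 796 kN.
Bearing (1.2 l_c t F_u ≤ 2.4 d t F_u): upper limit = 2.4·12·20·430 / 1000 = 247.7 kN.
  Edge l_c = 25 − 14/2 = 18 → r_n = 185.8 kN; interior l_c = 50 − 14 = 36 → r_n = 247.7 kN.
  R_n,bearing = 2·185.8 + 8·247.7 = 2353 kN → 0.75 × 2353 = 1760 kN.
Bolt shear governs: 796 kN.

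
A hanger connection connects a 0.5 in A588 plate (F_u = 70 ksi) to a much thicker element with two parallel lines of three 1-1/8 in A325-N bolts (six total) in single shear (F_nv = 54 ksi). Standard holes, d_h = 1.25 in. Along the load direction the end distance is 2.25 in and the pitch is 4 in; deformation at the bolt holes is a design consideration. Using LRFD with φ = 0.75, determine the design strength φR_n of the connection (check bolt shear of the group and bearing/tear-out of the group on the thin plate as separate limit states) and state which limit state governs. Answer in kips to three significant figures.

242 kips (bolt shear governs)

Bolt shear: A_b = π·1.125²/4 = 0.994 in²; R_n = 54 × 0.994 × 6 × 1 = 322.1 kips → 0.75 × 322.1 = 242 kips.
Bearing (1.2 l_c t F_u ≤ 2.4 d t F_u): upper limit = 2.4·1.125·0.5·70 = 94.5 kips.
  Edge l_c = 2.25 − 1.25/2 = 1.625 → r_n = 68.25 kips; interior l_c = 4 − 1.25 = 2.75 → r_n = 94.5 kips.
  R_n,bearing = 2·68.25 + 4·94.5 = 514.5 kips → 0.75 × 514.5 = 386 kips.
Bolt shear governs: 242 kips.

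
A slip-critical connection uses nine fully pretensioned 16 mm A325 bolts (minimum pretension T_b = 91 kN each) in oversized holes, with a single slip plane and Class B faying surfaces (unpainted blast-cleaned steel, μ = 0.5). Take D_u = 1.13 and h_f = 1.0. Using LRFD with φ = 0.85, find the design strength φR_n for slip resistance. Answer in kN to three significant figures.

393 kN

R_n = μ · D_u · h_f · T_b · n_s · n_b = 0.5 × 1.13 × 1.0 × 91 × 1 × 9 = 462.7 kN.
Design strength φR_n = 0.85 × 462.7 = 393 kN.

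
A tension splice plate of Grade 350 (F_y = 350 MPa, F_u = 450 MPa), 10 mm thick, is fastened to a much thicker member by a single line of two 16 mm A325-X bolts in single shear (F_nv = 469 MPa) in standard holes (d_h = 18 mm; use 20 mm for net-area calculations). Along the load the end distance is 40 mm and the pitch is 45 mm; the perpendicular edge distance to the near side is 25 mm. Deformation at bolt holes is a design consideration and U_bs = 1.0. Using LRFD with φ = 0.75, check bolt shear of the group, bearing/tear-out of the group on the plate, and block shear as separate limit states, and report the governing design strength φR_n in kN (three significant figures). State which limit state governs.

Bolt shear: A_b = π·16²/4 = 201.1 mm²; R_n = 469 × 201.1 × 2 × 1 / 1000 = 188.6 kN → 0.75 × 188.6 = 141 kN.
Bearing: edge l_c = 31, r_n = 167.4 kN; interior l_c = 27, r_n = 145.8 kN; R_n = 167.4 + 1·145.8 = 313.2 kN → 235 kN.
Block shear: A_gv = 850, A_nv = 550, A_nt = 150 mm²; R_n = min(0.6F_uA_nv, 0.6F_yA_gv) + U_bs·F_u·A_nt = 216 kN → 162 kN.
Bolt shear governs: 141 kN.

141 kN (bolt shear governs)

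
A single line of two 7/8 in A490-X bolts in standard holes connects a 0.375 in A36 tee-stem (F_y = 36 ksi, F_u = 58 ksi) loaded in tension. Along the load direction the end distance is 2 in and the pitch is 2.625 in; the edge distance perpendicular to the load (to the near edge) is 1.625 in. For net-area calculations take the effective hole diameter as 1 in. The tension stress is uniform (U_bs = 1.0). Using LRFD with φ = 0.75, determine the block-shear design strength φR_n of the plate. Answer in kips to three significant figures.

Shear plane L_v = 2 + 1·2.625 = 4.625 in; A_gv = 4.625 × 0.375 = 1.734 in².
A_nv = (4.625 − 1.5·1) × 0.375 = 1.172 in².
A_nt = (1.625 − 0.5·1) × 0.375 = 0.4219 in².
0.6 F_u A_nv = 40.78 kips; 0.6 F_y A_gv = 37.46 kips → shear yielding governs the shear term.
R_n = 37.46 + 1.0 × 58 × 0.4219 = 61.93 kips.
Design strength φR_n = 0.75 × 61.93 = 46.4 kips.

46.4 kips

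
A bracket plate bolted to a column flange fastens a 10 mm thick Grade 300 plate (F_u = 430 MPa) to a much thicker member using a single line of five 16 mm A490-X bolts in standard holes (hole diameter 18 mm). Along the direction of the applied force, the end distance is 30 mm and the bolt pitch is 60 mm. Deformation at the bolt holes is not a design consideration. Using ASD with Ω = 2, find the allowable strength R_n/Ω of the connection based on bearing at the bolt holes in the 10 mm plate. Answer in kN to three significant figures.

481 kN

Per bolt r_n = 1.5 l_c t F_u ≤ 3.0 d t F_u; upper limit = 3.0 × 16 × 10 × 430 / 1000 = 206.4 kN.
Edge bolt: l_c = 30 − 18/2 = 21 mm → 1.5 × 21 × 10 × 430 / 1000 = 135.4 → r_n = 135.4 kN.
Interior bolts: l_c = 60 − 18 = 42 mm → 1.5 × 42 × 10 × 430 / 1000 = 270.9 → r_n = 206.4 kN.
R_n = 1 × 135.4 + 4 × 206.4 = 961 kN.
Allowable strength R_n/Ω = 961 / 2 = 481 kN.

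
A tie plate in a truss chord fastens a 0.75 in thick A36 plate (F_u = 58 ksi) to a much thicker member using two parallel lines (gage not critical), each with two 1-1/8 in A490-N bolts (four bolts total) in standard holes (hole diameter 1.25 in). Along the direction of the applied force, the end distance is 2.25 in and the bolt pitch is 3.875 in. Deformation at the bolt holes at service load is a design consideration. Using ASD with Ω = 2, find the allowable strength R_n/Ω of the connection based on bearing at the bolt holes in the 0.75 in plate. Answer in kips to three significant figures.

Per bolt r_n = 1.2 l_c t F_u ≤ 2.4 d t F_u; upper limit = 2.4 × 1.125 × 0.75 × 58 = 117.4 kips.
Edge bolt: l_c = 2.25 − 1.25/2 = 1.625 in → 1.2 × 1.625 × 0.75 × 58 = 84.82 → r_n = 84.82 kips.
Interior bolts: l_c = 3.875 − 1.25 = 2.625 in → 1.2 × 2.625 × 0.75 × 58 = 137 → r_n = 117.4 kips.
R_n = 2 × 84.82 + 2 × 117.4 = 404.5 kips.
Allowable strength R_n/Ω = 404.5 / 2 = 202 kips.

202 kips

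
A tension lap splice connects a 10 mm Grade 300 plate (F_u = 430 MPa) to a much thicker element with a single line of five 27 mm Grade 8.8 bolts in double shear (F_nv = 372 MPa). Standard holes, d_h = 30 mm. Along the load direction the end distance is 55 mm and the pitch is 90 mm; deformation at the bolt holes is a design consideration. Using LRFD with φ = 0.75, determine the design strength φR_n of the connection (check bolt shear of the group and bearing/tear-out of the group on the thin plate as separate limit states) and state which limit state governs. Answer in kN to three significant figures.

Bolt shear: A_b = π·27²/4 = 572.6 mm²; R_n = 372 × 572.6 × 5 × 2 / 1000 = 2130 kN → 0.75 × 2130 = 1600 kN.
Bearing (1.2 l_c t F_u ≤ 2.4 d t F_u): upper limit = 2.4·27·10·430 / 1000 = 278.6 kN.
  Edge l_c = 55 − 30/2 = 40 → r_n = 206.4 kN; interior l_c = 90 − 30 = 60 → r_n = 278.6 kN.
  R_n,bearing = 1·206.4 + 4·278.6 = 1321 kN → 0.75 × 1321 = 991 kN.
Bearing governs: 991 kN.

991 kN (bearing governs)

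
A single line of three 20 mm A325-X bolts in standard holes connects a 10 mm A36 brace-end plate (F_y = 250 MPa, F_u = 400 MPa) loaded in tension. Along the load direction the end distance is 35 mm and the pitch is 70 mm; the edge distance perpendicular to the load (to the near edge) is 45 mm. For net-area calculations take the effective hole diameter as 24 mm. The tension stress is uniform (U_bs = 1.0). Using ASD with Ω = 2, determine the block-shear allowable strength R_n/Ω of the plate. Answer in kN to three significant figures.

Shear plane L_v = 35 + 2·70 = 175 mm; A_gv = 175 × 10 = 1750 mm².
A_nv = (175 − 2.5·24) × 10 = 1150 mm².
A_nt = (45 − 0.5·24) × 10 = 330 mm².
0.6 F_u A_nv = 276 kN; 0.6 F_y A_gv = 262.5 kN → shear yielding governs the shear term.
R_n = 262.5 + 1.0 × 400 × 330 / 1000 = 394.5 kN.
Allowable strength R_n/Ω = 394.5 / 2 = 197 kN.

197 kN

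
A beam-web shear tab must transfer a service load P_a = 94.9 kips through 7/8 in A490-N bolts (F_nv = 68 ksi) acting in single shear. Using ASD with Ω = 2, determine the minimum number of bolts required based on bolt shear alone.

A_b = π·0.875²/4 = 0.6013 in².
Per-bolt allowable strength R_n/Ω = 68 × 0.6013 × 1 / 2 = 20.44 kips.
n ≥ 94.9 / 20.44 = 4.642 → use 5 bolts.

5 bolts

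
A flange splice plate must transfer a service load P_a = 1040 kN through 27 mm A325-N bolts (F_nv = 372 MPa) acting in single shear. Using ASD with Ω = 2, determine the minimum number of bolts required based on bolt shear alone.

10 bolts

A_b = π·27²/4 = 572.6 mm².
Per-bolt allowable strength R_n/Ω = 372 × 572.6 × 1 / 1000 / 2 = 106.5 kN.
n ≥ 1040 / 106.5 = 9.766 → use 10 bolts.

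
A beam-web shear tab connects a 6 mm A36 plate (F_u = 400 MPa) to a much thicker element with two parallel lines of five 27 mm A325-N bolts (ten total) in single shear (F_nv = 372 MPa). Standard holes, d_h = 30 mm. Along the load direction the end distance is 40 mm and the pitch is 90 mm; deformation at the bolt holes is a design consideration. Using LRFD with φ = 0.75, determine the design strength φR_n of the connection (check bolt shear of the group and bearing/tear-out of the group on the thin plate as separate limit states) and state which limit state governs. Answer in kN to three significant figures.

Bolt shear: A_b = π·27²/4 = 572.6 mm²; R_n = 372 × 572.6 × 10 × 1 / 1000 = 2130 kN → 0.75 × 2130 = 1600 kN.
Bearing (1.2 l_c t F_u ≤ 2.4 d t F_u): upper limit = 2.4·27·6·400 / 1000 = 155.5 kN.
  Edge l_c = 40 − 30/2 = 25 → r_n = 72 kN; interior l_c = 90 − 30 = 60 → r_n = 155.5 kN.
  R_n,bearing = 2·72 + 8·155.5 = 1388 kN → 0.75 × 1388 = 1040 kN.
Bearing governs: 1040 kN.

1040 kN (bearing governs)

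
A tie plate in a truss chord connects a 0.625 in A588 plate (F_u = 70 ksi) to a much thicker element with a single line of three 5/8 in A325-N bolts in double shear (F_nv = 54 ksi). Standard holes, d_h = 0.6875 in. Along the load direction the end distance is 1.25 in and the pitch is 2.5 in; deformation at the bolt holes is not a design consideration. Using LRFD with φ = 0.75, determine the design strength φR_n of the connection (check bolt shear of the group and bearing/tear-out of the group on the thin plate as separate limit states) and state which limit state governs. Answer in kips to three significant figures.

Bolt shear: A_b = π·0.625²/4 = 0.3068 in²; R_n = 54 × 0.3068 × 3 × 2 = 99.4 kips → 0.75 × 99.4 = 74.6 kips.
Bearing (1.5 l_c t F_u ≤ 3.0 d t F_u): upper limit = 3.0·0.625·0.625·70 = 82.03 kips.
  Edge l_c = 1.25 − 0.6875/2 = 0.9062 → r_n = 59.47 kips; interior l_c = 2.5 − 0.6875 = 1.812 → r_n = 82.03 kips.
  R_n,bearing = 1·59.47 + 2·82.03 = 223.5 kips → 0.75 × 223.5 = 168 kips.
Bolt shear governs: 74.6 kips.

74.6 kips (bolt shear governs)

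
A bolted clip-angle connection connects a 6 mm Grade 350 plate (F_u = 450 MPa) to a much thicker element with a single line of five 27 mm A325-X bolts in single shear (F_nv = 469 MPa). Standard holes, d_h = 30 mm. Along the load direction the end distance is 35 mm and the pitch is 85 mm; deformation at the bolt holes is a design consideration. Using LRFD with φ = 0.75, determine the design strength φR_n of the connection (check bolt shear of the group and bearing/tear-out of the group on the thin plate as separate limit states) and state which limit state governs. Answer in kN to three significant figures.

573 kN (bearing governs)

Bolt shear: A_b = π·27²/4 = 572.6 mm²; R_n = 469 × 572.6 × 5 × 1 / 1000 = 1343 kN → 0.75 × 1343 = 1010 kN.
Bearing (1.2 l_c t F_u ≤ 2.4 d t F_u): upper limit = 2.4·27·6·450 / 1000 = 175 kN.
  Edge l_c = 35 − 30/2 = 20 → r_n = 64.8 kN; interior l_c = 85 − 30 = 55 → r_n = 175 kN.
  R_n,bearing = 1·64.8 + 4·175 = 764.6 kN → 0.75 × 764.6 = 573 kN.
Bearing governs: 573 kN.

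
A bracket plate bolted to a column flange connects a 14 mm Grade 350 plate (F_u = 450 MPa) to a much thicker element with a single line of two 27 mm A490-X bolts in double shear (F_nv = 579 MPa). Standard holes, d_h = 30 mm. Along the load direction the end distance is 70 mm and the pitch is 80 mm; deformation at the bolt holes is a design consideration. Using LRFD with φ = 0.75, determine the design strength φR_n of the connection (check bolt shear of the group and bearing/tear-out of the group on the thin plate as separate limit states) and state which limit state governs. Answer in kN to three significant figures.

590 kN (bearing governs)

Bolt shear: A_b = π·27²/4 = 572.6 mm²; R_n = 579 × 572.6 × 2 × 2 / 1000 = 1326 kN → 0.75 × 1326 = 995 kN.
Bearing (1.2 l_c t F_u ≤ 2.4 d t F_u): upper limit = 2.4·27·14·450 / 1000 = 408.2 kN.
  Edge l_c = 70 − 30/2 = 55 → r_n = 408.2 kN; interior l_c = 80 − 30 = 50 → r_n = 378 kN.
  R_n,bearing = 1·408.2 + 1·378 = 786.2 kN → 0.75 × 786.2 = 590 kN.
Bearing governs: 590 kN.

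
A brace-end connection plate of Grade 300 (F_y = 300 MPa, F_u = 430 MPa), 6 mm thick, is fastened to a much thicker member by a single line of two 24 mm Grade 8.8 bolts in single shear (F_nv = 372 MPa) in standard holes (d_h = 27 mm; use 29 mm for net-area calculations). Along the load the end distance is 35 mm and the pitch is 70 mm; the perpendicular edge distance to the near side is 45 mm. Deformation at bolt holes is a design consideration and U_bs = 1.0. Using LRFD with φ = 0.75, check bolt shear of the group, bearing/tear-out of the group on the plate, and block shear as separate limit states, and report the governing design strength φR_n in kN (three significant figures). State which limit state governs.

Bolt shear: A_b = π·24²/4 = 452.4 mm²; R_n = 372 × 452.4 × 2 × 1 / 1000 = 336.6 kN → 0.75 × 336.6 = 252 kN.
Bearing: edge l_c = 21.5, r_n = 66.56 kN; interior l_c = 43, r_n = 133.1 kN; R_n = 66.56 + 1·133.1 = 199.7 kN → 150 kN.
Block shear: A_gv = 630, A_nv = 369, A_nt = 183 mm²; R_n = min(0.6F_uA_nv, 0.6F_yA_gv) + U_bs·F_u·A_nt = 173.9 kN → 130 kN.
Block shear governs: 130 kN.

130 kN (block shear governs)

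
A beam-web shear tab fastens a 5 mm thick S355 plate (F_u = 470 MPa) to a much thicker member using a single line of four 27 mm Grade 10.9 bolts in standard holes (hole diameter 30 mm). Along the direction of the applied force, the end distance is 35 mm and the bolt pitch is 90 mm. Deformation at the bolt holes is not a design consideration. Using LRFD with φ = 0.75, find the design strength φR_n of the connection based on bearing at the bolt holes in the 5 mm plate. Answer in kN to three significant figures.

481 kN

Per bolt r_n = 1.5 l_c t F_u ≤ 3.0 d t F_u; upper limit = 3.0 × 27 × 5 × 470 / 1000 = 190.3 kN.
Edge bolt: l_c = 35 − 30/2 = 20 mm → 1.5 × 20 × 5 × 470 / 1000 = 70.5 → r_n = 70.5 kN.
Interior bolts: l_c = 90 − 30 = 60 mm → 1.5 × 60 × 5 × 470 / 1000 = 211.5 → r_n = 190.3 kN.
R_n = 1 × 70.5 + 3 × 190.3 = 641.5 kN.
Design strength φR_n = 0.75 × 641.5 = 481 kN.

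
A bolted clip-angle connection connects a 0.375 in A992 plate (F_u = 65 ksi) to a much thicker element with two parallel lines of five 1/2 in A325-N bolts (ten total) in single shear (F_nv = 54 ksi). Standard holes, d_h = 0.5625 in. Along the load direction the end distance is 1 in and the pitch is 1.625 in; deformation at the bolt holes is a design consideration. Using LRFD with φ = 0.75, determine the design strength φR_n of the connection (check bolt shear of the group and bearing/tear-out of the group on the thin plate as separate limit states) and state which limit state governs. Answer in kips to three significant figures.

79.5 kips (bolt shear governs)

Bolt shear: A_b = π·0.5²/4 = 0.1963 in²; R_n = 54 × 0.1963 × 10 × 1 = 106 kips → 0.75 × 106 = 79.5 kips.
Bearing (1.2 l_c t F_u ≤ 2.4 d t F_u): upper limit = 2.4·0.5·0.375·65 = 29.25 kips.
  Edge l_c = 1 − 0.5625/2 = 0.7188 → r_n = 21.02 kips; interior l_c = 1.625 − 0.5625 = 1.062 → r_n = 29.25 kips.
  R_n,bearing = 2·21.02 + 8·29.25 = 276 kips → 0.75 × 276 = 207 kips.
Bolt shear governs: 79.5 kips.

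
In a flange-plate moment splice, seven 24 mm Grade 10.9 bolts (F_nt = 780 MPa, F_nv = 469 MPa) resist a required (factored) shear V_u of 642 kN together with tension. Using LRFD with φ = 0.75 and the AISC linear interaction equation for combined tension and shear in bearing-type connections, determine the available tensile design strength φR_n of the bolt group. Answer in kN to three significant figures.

A_b = π·24²/4 = 452.4 mm²; f_rv = 642 × 1000 / (7 × 452.4) = 202.7 MPa.
F'_nt = 1.3 F_nt − (F_nt / φF_nv) f_rv = 1.3·780 − (780/(0.75·469))·202.7 = 564.4 MPa, capped at F_nt → F'_nt = 564.4 MPa.
R_n = F'_nt · A_b · n = 564.4 × 452.4 × 7 / 1000 = 1787 kN.
Design strength φR_n = 0.75 × 1787 = 1340 kN.

1340 kN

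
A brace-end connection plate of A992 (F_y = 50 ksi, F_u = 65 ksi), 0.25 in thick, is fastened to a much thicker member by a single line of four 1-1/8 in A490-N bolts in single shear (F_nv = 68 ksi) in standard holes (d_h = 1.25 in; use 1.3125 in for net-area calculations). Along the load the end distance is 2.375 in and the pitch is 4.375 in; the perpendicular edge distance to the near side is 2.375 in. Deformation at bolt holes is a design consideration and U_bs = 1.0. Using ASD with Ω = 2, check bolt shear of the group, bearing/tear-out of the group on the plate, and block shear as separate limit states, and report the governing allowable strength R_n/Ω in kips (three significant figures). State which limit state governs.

67.1 kips (block shear governs)

Bolt shear: A_b = π·1.125²/4 = 0.994 in²; R_n = 68 × 0.994 × 4 × 1 = 270.4 kips → 270.4 / 2 = 135 kips.
Bearing: edge l_c = 1.75, r_n = 34.12 kips; interior l_c = 3.125, r_n = 43.87 kips; R_n = 34.12 + 3·43.87 = 165.7 kips → 82.9 kips.
Block shear: A_gv = 3.875, A_nv = 2.727, A_nt = 0.4297 in²; R_n = min(0.6F_uA_nv, 0.6F_yA_gv) + U_bs·F_u·A_nt = 134.3 kips → 67.1 kips.
Block shear governs: 67.1 kips.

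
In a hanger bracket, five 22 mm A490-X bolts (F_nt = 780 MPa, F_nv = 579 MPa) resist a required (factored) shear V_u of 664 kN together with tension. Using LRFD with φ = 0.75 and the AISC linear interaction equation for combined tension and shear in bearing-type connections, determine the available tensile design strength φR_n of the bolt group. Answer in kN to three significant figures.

A_b = π·22²/4 = 380.1 mm²; f_rv = 664 × 1000 / (5 × 380.1) = 349.4 MPa.
F'_nt = 1.3 F_nt − (F_nt / φF_nv) f_rv = 1.3·780 − (780/(0.75·579))·349.4 = 386.5 MPa, capped at F_nt → F'_nt = 386.5 MPa.
R_n = F'_nt · A_b · n = 386.5 × 380.1 × 5 / 1000 = 734.6 kN.
Design strength φR_n = 0.75 × 734.6 = 551 kN.

551 kN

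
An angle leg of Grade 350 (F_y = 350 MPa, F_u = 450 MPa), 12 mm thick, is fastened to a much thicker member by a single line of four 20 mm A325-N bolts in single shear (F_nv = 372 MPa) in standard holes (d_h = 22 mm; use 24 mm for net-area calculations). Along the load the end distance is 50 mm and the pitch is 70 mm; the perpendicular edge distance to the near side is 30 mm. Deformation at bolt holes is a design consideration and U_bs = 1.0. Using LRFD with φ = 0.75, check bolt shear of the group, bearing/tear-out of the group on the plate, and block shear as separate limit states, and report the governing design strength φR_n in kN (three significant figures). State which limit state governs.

351 kN (bolt shear governs)

Bolt shear: A_b = π·20²/4 = 314.2 mm²; R_n = 372 × 314.2 × 4 × 1 / 1000 = 467.5 kN → 0.75 × 467.5 = 351 kN.
Bearing: edge l_c = 39, r_n = 252.7 kN; interior l_c = 48, r_n = 259.2 kN; R_n = 252.7 + 3·259.2 = 1030 kN → 773 kN.
Block shear: A_gv = 3120, A_nv = 2112, A_nt = 216 mm²; R_n = min(0.6F_uA_nv, 0.6F_yA_gv) + U_bs·F_u·A_nt = 667.4 kN → 501 kN.
Bolt shear governs: 351 kN.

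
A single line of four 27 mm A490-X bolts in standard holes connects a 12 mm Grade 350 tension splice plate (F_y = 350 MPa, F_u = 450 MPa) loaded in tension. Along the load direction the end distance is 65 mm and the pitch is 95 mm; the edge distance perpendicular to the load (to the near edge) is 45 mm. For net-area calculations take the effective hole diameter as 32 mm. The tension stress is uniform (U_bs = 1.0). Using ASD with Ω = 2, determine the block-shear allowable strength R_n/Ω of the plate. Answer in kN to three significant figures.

464 kN

Shear plane L_v = 65 + 3·95 = 350 mm; A_gv = 350 × 12 = 4200 mm².
A_nv = (350 − 3.5·32) × 12 = 2856 mm².
A_nt = (45 − 0.5·32) × 12 = 348 mm².
0.6 F_u A_nv = 771.1 kN; 0.6 F_y A_gv = 882 kN → shear rupture governs the shear term.
R_n = 771.1 + 1.0 × 450 × 348 / 1000 = 927.7 kN.
Allowable strength R_n/Ω = 927.7 / 2 = 464 kN.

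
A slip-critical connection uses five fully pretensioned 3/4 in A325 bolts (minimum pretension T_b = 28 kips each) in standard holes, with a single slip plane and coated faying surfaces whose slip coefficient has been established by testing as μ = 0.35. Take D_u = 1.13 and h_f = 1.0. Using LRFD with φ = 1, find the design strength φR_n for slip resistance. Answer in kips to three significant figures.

R_n = μ · D_u · h_f · T_b · n_s · n_b = 0.35 × 1.13 × 1.0 × 28 × 1 × 5 = 55.37 kips.
Design strength φR_n = 1 × 55.37 = 55.4 kips.

55.4 kips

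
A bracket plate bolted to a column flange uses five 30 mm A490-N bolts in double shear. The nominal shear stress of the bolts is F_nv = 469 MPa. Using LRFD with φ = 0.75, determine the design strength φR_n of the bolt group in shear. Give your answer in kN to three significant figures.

A_b = π × 30² / 4 = 706.9 mm².
R_n = F_nv · A_b · n · n_s = 469 × 706.9 × 5 × 2 / 1000 = 3315 kN.
Design strength φR_n = 0.75 × 3315 = 2490 kN.

2490 kN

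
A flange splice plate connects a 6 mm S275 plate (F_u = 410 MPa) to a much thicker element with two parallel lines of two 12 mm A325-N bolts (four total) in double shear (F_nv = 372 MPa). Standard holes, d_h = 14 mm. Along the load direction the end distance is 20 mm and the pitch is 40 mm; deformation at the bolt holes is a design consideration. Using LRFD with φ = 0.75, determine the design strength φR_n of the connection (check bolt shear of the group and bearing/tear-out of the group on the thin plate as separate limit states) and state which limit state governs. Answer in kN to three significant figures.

164 kN (bearing governs)

Bolt shear: A_b = π·12²/4 = 113.1 mm²; R_n = 372 × 113.1 × 4 × 2 / 1000 = 336.6 kN → 0.75 × 336.6 = 252 kN.
Bearing (1.2 l_c t F_u ≤ 2.4 d t F_u): upper limit = 2.4·12·6·410 / 1000 = 70.85 kN.
  Edge l_c = 20 − 14/2 = 13 → r_n = 38.38 kN; interior l_c = 40 − 14 = 26 → r_n = 70.85 kN.
  R_n,bearing = 2·38.38 + 2·70.85 = 218.4 kN → 0.75 × 218.4 = 164 kN.
Bearing governs: 164 kN.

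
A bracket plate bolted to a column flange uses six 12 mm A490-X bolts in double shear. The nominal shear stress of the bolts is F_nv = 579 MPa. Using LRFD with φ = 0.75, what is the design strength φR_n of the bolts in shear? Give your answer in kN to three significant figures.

589 kN

A_b = π × 12² / 4 = 113.1 mm².
R_n = F_nv · A_b · n · n_s = 579 × 113.1 × 6 × 2 / 1000 = 785.8 kN.
Design strength φR_n = 0.75 × 785.8 = 589 kN.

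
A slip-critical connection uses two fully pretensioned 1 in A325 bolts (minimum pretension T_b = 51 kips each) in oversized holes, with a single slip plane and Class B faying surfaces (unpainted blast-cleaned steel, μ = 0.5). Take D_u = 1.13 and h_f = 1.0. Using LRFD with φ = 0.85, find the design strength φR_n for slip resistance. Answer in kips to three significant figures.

49 kips

R_n = μ · D_u · h_f · T_b · n_s · n_b = 0.5 × 1.13 × 1.0 × 51 × 1 × 2 = 57.63 kips.
Design strength φR_n = 0.85 × 57.63 = 49 kips.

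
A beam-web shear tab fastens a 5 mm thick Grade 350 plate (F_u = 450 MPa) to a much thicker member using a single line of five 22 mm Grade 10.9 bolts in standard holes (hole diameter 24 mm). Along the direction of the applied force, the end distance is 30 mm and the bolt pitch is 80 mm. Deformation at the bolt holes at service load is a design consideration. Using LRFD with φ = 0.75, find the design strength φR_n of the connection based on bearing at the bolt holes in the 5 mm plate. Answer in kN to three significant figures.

393 kN

Per bolt r_n = 1.2 l_c t F_u ≤ 2.4 d t F_u; upper limit = 2.4 × 22 × 5 × 450 / 1000 = 118.8 kN.
Edge bolt: l_c = 30 − 24/2 = 18 mm → 1.2 × 18 × 5 × 450 / 1000 = 48.6 → r_n = 48.6 kN.
Interior bolts: l_c = 80 − 24 = 56 mm → 1.2 × 56 × 5 × 450 / 1000 = 151.2 → r_n = 118.8 kN.
R_n = 1 × 48.6 + 4 × 118.8 = 523.8 kN.
Design strength φR_n = 0.75 × 523.8 = 393 kN.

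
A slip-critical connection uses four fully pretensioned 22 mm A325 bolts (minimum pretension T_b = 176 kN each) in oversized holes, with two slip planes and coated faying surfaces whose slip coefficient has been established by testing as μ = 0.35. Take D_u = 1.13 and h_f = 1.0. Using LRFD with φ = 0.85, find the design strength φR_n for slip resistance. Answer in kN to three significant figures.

473 kN

R_n = μ · D_u · h_f · T_b · n_s · n_b = 0.35 × 1.13 × 1.0 × 176 × 2 × 4 = 556.9 kN.
Design strength φR_n = 0.85 × 556.9 = 473 kN.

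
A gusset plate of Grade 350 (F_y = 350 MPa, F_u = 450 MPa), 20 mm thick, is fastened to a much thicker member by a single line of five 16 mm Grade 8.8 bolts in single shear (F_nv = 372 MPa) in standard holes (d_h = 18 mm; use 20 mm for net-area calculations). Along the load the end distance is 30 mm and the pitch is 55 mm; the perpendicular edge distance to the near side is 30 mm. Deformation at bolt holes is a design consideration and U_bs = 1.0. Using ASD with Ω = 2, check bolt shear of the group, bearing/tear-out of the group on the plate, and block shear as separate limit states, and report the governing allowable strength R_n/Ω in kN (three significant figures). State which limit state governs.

187 kN (bolt shear governs)

Bolt shear: A_b = π·16²/4 = 201.1 mm²; R_n = 372 × 201.1 × 5 × 1 / 1000 = 374 kN → 374 / 2 = 187 kN.
Bearing: edge l_c = 21, r_n = 226.8 kN; interior l_c = 37, r_n = 345.6 kN; R_n = 226.8 + 4·345.6 = 1609 kN → 805 kN.
Block shear: A_gv = 5000, A_nv = 3200, A_nt = 400 mm²; R_n = min(0.6F_uA_nv, 0.6F_yA_gv) + U_bs·F_u·A_nt = 1044 kN → 522 kN.
Bolt shear governs: 187 kN.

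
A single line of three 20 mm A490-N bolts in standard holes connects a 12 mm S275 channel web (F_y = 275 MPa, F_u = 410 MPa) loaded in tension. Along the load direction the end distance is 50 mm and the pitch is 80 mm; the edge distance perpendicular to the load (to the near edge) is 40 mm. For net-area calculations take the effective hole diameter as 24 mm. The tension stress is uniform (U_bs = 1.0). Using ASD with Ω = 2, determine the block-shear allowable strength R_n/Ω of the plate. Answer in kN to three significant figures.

277 kN

Shear plane L_v = 50 + 2·80 = 210 mm; A_gv = 210 × 12 = 2520 mm².
A_nv = (210 − 2.5·24) × 12 = 1800 mm².
A_nt = (40 − 0.5·24) × 12 = 336 mm².
0.6 F_u A_nv = 442.8 kN; 0.6 F_y A_gv = 415.8 kN → shear yielding governs the shear term.
R_n = 415.8 + 1.0 × 410 × 336 / 1000 = 553.6 kN.
Allowable strength R_n/Ω = 553.6 / 2 = 277 kN.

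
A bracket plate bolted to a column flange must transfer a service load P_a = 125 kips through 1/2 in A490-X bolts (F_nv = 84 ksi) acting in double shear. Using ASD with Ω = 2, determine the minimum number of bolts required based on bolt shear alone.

A_b = π·0.5²/4 = 0.1963 in².
Per-bolt allowable strength R_n/Ω = 84 × 0.1963 × 2 / 2 = 16.49 kips.
n ≥ 125 / 16.49 = 7.579 → use 8 bolts.

8 bolts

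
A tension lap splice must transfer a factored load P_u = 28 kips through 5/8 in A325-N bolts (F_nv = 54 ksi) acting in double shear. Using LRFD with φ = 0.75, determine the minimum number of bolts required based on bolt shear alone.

2 bolts

A_b = π·0.625²/4 = 0.3068 in².
Per-bolt design strength φR_n = 0.75 × 54 × 0.3068 × 2 = 24.85 kips.
n ≥ 28 / 24.85 = 1.127 → use 2 bolts.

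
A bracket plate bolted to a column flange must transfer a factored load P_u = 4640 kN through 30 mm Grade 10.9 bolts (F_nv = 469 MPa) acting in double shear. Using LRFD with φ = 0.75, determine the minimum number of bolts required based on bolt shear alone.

A_b = π·30²/4 = 706.9 mm².
Per-bolt design strength φR_n = 0.75 × 469 × 706.9 × 2 / 1000 = 497.3 kN.
n ≥ 4640 / 497.3 = 9.331 → use 10 bolts.

10 bolts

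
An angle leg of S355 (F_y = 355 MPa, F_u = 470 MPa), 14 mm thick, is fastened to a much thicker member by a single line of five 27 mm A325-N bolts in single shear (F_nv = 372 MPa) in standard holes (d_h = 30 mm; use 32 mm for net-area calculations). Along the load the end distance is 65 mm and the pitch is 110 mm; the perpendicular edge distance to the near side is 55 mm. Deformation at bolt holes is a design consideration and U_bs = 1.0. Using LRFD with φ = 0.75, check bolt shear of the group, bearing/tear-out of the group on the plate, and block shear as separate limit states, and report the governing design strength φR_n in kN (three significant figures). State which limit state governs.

799 kN (bolt shear governs)

Bolt shear: A_b = π·27²/4 = 572.6 mm²; R_n = 372 × 572.6 × 5 × 1 / 1000 = 1065 kN → 0.75 × 1065 = 799 kN.
Bearing: edge l_c = 50, r_n = 394.8 kN; interior l_c = 80, r_n = 426.4 kN; R_n = 394.8 + 4·426.4 = 2100 kN → 1580 kN.
Block shear: A_gv = 7070, A_nv = 5054, A_nt = 546 mm²; R_n = min(0.6F_uA_nv, 0.6F_yA_gv) + U_bs·F_u·A_nt = 1682 kN → 1260 kN.
Bolt shear governs: 799 kN.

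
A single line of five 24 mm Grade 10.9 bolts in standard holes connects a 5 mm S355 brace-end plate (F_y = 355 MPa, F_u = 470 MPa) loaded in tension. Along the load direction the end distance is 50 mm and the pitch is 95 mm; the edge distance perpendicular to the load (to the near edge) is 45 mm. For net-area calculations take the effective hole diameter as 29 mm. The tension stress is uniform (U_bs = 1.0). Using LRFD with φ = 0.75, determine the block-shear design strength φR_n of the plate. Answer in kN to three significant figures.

370 kN

Shear plane L_v = 50 + 4·95 = 430 mm; A_gv = 430 × 5 = 2150 mm².
A_nv = (430 − 4.5·29) × 5 = 1498 mm².
A_nt = (45 − 0.5·29) × 5 = 152.5 mm².
0.6 F_u A_nv = 422.3 kN; 0.6 F_y A_gv = 457.9 kN → shear rupture governs the shear term.
R_n = 422.3 + 1.0 × 470 × 152.5 / 1000 = 494 kN.
Design strength φR_n = 0.75 × 494 = 370 kN.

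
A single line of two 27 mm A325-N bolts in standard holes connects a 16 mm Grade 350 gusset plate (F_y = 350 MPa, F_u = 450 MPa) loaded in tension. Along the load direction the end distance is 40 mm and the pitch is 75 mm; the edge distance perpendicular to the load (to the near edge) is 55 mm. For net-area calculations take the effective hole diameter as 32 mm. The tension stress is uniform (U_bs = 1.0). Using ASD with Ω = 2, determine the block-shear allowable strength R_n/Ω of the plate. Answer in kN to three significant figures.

Shear plane L_v = 40 + 1·75 = 115 mm; A_gv = 115 × 16 = 1840 mm².
A_nv = (115 − 1.5·32) × 16 = 1072 mm².
A_nt = (55 − 0.5·32) × 16 = 624 mm².
0.6 F_u A_nv = 289.4 kN; 0.6 F_y A_gv = 386.4 kN → shear rupture governs the shear term.
R_n = 289.4 + 1.0 × 450 × 624 / 1000 = 570.2 kN.
Allowable strength R_n/Ω = 570.2 / 2 = 285 kN.

285 kN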